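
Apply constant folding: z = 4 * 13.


4 * 13 = 52 at compile time
Optimized: z = 52


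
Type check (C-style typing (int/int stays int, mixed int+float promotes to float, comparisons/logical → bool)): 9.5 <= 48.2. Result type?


Operand types: float <= float
Rule: comparison yields bool
Result type: bool


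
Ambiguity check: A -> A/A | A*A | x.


'x/x*x' has two parse trees (no precedence encoded between / and *)
Ambiguous


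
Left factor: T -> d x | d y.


Common prefix: 'd'
Factored: T -> d T', T' -> x | y


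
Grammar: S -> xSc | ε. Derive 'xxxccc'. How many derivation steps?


Derivation: S => xSc => xxScc => xxxSccc => xxxccc
Steps: 4


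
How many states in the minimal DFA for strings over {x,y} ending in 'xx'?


Track the longest suffix of input matching a prefix of 'xx': 3 classes (prefixes of length 0..2)
Minimal DFA: 3 states


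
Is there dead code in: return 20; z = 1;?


statement follows a return and is unreachable
Dead: 'z = 1'


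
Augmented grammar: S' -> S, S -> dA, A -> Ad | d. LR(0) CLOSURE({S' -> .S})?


Start: S' -> .S
For each item with dot before a nonterminal B, add B -> .γ for every B-production
Closure: [S' -> .S, S -> .dA]


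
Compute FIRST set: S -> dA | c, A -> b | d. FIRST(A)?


Per alternative of A: FIRST(b) = {b}; FIRST(d) = {d}
FIRST(A) = {b, d}


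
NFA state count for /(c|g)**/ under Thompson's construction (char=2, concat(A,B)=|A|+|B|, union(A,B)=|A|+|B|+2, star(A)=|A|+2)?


Syntax tree has 2 char leaf(s), 1 union(s), 2 star(s)
chars contribute 2×2 = 4; each union adds +2; each star adds +2
Total: 4 + 2 + 4 = 10 states


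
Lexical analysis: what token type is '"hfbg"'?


Pattern: double-quoted sequence
Type: STRING_LITERAL


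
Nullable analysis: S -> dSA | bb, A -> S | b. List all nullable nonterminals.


A nonterminal is nullable iff some alternative derives ε (directly, or every symbol in it is nullable)
Nullable: {}


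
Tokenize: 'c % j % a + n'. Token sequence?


Scan left to right, longest-match per lexeme
Tokens: ID(c), OP(%), ID(j), OP(%), ID(a), OP(+), ID(n)


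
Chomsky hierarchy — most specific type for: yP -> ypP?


LHS has context (more than one symbol) and |LHS| ≤ |RHS|
Classification: Type 1 (Context-Sensitive)


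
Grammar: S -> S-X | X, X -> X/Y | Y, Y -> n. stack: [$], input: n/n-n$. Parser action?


no handle on stack; shift 'n'
Action: shift


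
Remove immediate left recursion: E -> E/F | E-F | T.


Left-recursive alternatives: E/F, E-F; non-recursive: T
Introduce E': E -> TE', E' -> /FE' | -FE' | ε


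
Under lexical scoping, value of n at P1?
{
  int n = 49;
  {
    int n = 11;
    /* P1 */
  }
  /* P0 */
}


n declared in the same block as P1
n = 11


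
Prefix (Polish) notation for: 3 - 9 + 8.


left-to-right (same/higher precedence on left): tree is (+ (- 3 9) 8)
Prefix: + - 3 9 8


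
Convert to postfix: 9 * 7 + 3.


Left to right (same or higher precedence on left)
Postfix: 9 7 * 3 +


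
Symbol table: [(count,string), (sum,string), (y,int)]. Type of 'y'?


Lookup 'y' → type int


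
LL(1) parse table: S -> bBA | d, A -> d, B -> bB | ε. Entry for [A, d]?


For [A, d]: 'd' ∈ FIRST(d)
Entry: A -> d


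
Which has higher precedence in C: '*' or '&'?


'*' is multiplicative (level 10); '&' is bitwise AND (level 5)
Higher level binds tighter
'*' has higher precedence than '&'


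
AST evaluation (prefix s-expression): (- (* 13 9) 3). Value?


Evaluate inner: (* 13 9) = 117
Evaluate root: (- 117 3) = 114
Result: 114


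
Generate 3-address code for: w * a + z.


Break into single-operator statements:
t1 = w * a
t2 = t1 + z


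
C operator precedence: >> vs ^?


'>>' is shift (level 8); '^' is bitwise XOR (level 4)
Higher level binds tighter
'>>' has higher precedence than '^'


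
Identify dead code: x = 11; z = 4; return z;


x is assigned but never read
Dead: 'x = 11'


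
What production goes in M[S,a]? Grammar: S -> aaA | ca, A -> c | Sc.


For [S, a]: 'a' ∈ FIRST(aaA)
Entry: S -> aaA


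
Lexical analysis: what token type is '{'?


Pattern: delimiter/punctuation
Type: PUNCTUATION


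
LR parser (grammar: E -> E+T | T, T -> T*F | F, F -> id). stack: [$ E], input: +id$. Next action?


shift '+' to continue E -> E+T
Action: shift


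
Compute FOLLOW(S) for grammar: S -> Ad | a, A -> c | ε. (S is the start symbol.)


$ ∈ FOLLOW(S). For each A -> αBβ: add FIRST(β)\{ε} to FOLLOW(B); if β nullable, add FOLLOW(A).
FOLLOW(S) = {$}


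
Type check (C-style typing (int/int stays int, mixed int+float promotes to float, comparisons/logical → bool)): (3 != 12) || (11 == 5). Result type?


Operand types: bool || bool
Rule: logical operators take bool operands and yield bool
Result type: bool


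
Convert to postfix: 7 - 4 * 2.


* has higher precedence, evaluate 4*2 first
Postfix: 7 4 2 * -


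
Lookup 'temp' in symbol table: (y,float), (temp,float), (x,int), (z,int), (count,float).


Lookup 'temp' → type float


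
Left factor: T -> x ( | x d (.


Common prefix: 'x'
Factored: T -> x T', T' -> ( | d (


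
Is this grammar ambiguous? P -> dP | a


right-linear, alternatives start with distinct terminals 'd' vs 'a': unique leftmost derivation
Unambiguous


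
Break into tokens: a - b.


Scan left to right, longest-match per lexeme
Tokens: ID(a), OP(-), ID(b)


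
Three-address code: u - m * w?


Break into single-operator statements:
t1 = m * w
t2 = u - t1


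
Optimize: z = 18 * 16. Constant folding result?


18 * 16 = 288 at compile time
Optimized: z = 288


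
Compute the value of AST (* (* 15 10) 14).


Evaluate inner: (* 15 10) = 150
Evaluate root: (* 150 14) = 2100
Result: 2100


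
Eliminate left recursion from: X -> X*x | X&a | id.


Left-recursive alternatives: X*x, X&a; non-recursive: id
Introduce X': X -> idX', X' -> *xX' | &aX' | ε


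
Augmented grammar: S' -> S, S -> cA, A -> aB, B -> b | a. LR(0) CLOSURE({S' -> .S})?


Start: S' -> .S
For each item with dot before a nonterminal B, add B -> .γ for every B-production
Closure: [S' -> .S, S -> .cA]


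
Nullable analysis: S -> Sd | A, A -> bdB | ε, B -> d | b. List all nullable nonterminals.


A nonterminal is nullable iff some alternative derives ε (directly, or every symbol in it is nullable)
Nullable: {A, S}


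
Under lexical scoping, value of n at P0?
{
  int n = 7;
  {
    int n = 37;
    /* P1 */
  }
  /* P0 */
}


n declared in the same block as P0
n = 7


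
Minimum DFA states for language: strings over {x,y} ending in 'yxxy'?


Track the longest suffix of input matching a prefix of 'yxxy': 5 classes (prefixes of length 0..4)
Minimal DFA: 5 states


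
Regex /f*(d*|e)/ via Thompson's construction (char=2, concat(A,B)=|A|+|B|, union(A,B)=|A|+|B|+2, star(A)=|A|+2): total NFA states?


Syntax tree has 3 char leaf(s), 1 union(s), 2 star(s)
chars contribute 3×2 = 6; each union adds +2; each star adds +2
Total: 6 + 2 + 4 = 12 states


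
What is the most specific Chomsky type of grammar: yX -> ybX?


LHS has context (more than one symbol) and |LHS| ≤ |RHS|
Classification: Type 1 (Context-Sensitive)


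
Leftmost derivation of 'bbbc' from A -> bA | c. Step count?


Derivation: A => bA => bbA => bbbA => bbbc
Steps: 4


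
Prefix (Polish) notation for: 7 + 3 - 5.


left-to-right (same/higher precedence on left): tree is (- (+ 7 3) 5)
Prefix: - + 7 3 5


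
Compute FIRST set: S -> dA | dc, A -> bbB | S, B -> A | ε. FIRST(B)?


Per alternative of B: FIRST(A) = {b, d}; FIRST(ε) = {ε}
FIRST(B) = {b, d, ε}


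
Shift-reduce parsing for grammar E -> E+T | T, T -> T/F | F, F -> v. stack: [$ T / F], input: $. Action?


handle 'T/F' on top
Action: reduce (T -> T/F)


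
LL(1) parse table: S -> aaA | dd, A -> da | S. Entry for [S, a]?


For [S, a]: 'a' ∈ FIRST(aaA)
Entry: S -> aaA


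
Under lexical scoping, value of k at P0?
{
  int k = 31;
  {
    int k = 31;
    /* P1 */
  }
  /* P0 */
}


k declared in the same block as P0
k = 31


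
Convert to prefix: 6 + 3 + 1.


left-to-right (same/higher precedence on left): tree is (+ (+ 6 3) 1)
Prefix: + + 6 3 1


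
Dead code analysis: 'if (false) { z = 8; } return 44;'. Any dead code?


condition is constant false, so the whole block is unreachable
Dead: 'if (false) { z = 8; }'


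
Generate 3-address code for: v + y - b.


Break into single-operator statements:
t1 = v + y
t2 = t1 - b


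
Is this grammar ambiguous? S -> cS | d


right-linear, alternatives start with distinct terminals 'c' vs 'd': unique leftmost derivation
Unambiguous


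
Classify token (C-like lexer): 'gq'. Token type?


Pattern: letter/underscore followed by alphanumerics, not a keyword
Type: IDENTIFIER


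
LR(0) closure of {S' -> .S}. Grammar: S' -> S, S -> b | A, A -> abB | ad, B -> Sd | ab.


Start: S' -> .S
For each item with dot before a nonterminal B, add B -> .γ for every B-production
Closure: [S' -> .S, S -> .b, S -> .A, A -> .abB, A -> .ad]


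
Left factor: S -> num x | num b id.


Common prefix: 'num'
Factored: S -> num S', S' -> x | b id


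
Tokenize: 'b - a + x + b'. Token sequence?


Scan left to right, longest-match per lexeme
Tokens: ID(b), OP(-), ID(a), OP(+), ID(x), OP(+), ID(b)


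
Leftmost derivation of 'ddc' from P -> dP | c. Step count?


Derivation: P => dP => ddP => ddc
Steps: 3


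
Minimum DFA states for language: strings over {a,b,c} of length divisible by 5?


Track length mod 5: states 0..4, accept at 0
Minimal DFA: 5 states


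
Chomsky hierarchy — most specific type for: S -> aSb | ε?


Single nonterminal LHS, but a^n b^n is not regular
Classification: Type 2 (Context-Free)


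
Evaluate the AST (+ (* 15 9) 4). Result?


Evaluate inner: (* 15 9) = 135
Evaluate root: (+ 135 4) = 139
Result: 139


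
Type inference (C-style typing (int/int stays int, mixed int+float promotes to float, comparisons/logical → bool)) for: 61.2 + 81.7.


Operand types: float + float
Rule: mixed int/float promotes to float; int/int stays int
Result type: float


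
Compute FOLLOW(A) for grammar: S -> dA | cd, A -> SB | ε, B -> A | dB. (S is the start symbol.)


$ ∈ FOLLOW(S). For each A -> αBβ: add FIRST(β)\{ε} to FOLLOW(B); if β nullable, add FOLLOW(A).
FOLLOW(A) = {$, c, d}


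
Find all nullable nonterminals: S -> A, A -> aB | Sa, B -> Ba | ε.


A nonterminal is nullable iff some alternative derives ε (directly, or every symbol in it is nullable)
Nullable: {B}


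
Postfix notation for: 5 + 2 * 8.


* has higher precedence, evaluate 2*8 first
Postfix: 5 2 8 * +


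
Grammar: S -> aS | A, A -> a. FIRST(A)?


Per alternative of A: FIRST(a) = {a}
FIRST(A) = {a}


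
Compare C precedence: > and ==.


'>' is relational (level 7); '==' is equality (level 6)
Higher level binds tighter
'>' has higher precedence than '=='


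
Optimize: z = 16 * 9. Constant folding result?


16 * 9 = 144 at compile time
Optimized: z = 144


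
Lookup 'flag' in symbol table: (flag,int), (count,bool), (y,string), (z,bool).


Lookup 'flag' → type int


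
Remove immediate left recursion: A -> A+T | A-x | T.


Left-recursive alternatives: A+T, A-x; non-recursive: T
Introduce A': A -> TA', A' -> +TA' | -xA' | ε


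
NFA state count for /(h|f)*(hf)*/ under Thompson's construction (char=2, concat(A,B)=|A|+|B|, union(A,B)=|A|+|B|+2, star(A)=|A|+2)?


Syntax tree has 4 char leaf(s), 1 union(s), 2 star(s)
chars contribute 4×2 = 8; each union adds +2; each star adds +2
Total: 8 + 2 + 4 = 14 states


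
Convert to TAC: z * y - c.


Break into single-operator statements:
t1 = z * y
t2 = t1 - c


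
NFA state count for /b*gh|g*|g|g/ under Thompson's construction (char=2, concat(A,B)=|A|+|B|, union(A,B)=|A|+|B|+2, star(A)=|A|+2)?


Syntax tree has 6 char leaf(s), 3 union(s), 2 star(s)
chars contribute 6×2 = 12; each union adds +2; each star adds +2
Total: 12 + 6 + 4 = 22 states


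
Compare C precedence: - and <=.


'-' is additive (level 9); '<=' is relational (level 7)
Higher level binds tighter
'-' has higher precedence than '<='


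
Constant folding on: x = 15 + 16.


15 + 16 = 31 at compile time
Optimized: x = 31


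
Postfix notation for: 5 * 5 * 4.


Left to right (same or higher precedence on left)
Postfix: 5 5 * 4 *


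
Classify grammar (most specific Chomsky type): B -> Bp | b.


Left-linear: every RHS is a terminal or one nonterminal followed by a terminal
Classification: Type 3 (Regular)


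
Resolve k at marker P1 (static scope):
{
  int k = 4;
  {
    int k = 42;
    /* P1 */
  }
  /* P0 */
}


k declared in the same block as P1
k = 42


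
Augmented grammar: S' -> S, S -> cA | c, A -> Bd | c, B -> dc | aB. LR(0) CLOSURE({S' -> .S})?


Start: S' -> .S
For each item with dot before a nonterminal B, add B -> .γ for every B-production
Closure: [S' -> .S, S -> .cA, S -> .c]


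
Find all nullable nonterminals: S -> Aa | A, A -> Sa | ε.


A nonterminal is nullable iff some alternative derives ε (directly, or every symbol in it is nullable)
Nullable: {A, S}


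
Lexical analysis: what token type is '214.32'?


Pattern: digits with a decimal point
Type: FLOAT_LITERAL


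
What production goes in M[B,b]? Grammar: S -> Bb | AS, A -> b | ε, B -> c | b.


For [B, b]: 'b' ∈ FIRST(b)
Entry: B -> b


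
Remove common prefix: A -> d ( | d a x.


Common prefix: 'd'
Factored: A -> d A', A' -> ( | a x


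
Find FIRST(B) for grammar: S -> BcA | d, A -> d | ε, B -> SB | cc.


Per alternative of B: FIRST(SB) = {c, d}; FIRST(cc) = {c}
FIRST(B) = {c, d}


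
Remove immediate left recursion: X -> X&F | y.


Left-recursive alternatives: X&F; non-recursive: y
Introduce X': X -> yX', X' -> &FX' | ε


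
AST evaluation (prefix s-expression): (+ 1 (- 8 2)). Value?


Evaluate inner: (- 8 2) = 6
Evaluate root: (+ 1 6) = 7
Result: 7


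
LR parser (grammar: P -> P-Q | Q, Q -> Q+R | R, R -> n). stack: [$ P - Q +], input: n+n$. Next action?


no handle; shift 'n'
Action: shift


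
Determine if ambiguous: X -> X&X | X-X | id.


'id&id-id' has two parse trees (no precedence encoded between & and -)
Ambiguous


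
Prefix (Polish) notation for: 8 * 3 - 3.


left-to-right (same/higher precedence on left): tree is (- (* 8 3) 3)
Prefix: - * 8 3 3


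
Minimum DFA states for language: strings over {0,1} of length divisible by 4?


Track length mod 4: states 0..3, accept at 0
Minimal DFA: 4 states


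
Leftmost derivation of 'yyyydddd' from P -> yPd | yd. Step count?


Derivation: P => yPd => yyPdd => yyyPddd => yyyydddd
Steps: 4


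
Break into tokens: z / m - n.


Scan left to right, longest-match per lexeme
Tokens: ID(z), OP(/), ID(m), OP(-), ID(n)


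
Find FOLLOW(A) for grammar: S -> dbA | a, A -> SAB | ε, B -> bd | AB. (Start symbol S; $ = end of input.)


$ ∈ FOLLOW(S). For each A -> αBβ: add FIRST(β)\{ε} to FOLLOW(B); if β nullable, add FOLLOW(A).
FOLLOW(A) = {$, a, b, d}


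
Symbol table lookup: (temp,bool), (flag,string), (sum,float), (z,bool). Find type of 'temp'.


Lookup 'temp' → type bool


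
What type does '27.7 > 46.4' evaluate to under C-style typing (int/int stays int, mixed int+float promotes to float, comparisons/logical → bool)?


Operand types: float > float
Rule: comparison yields bool
Result type: bool


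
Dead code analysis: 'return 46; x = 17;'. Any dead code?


statement follows a return and is unreachable
Dead: 'x = 17'


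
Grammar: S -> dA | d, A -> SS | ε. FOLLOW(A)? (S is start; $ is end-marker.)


$ ∈ FOLLOW(S). For each A -> αBβ: add FIRST(β)\{ε} to FOLLOW(B); if β nullable, add FOLLOW(A).
FOLLOW(A) = {$, d}


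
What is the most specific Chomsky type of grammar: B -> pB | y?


Right-linear: every RHS is a terminal or a terminal followed by one nonterminal
Classification: Type 3 (Regular)


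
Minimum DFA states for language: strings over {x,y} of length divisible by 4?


Track length mod 4: states 0..3, accept at 0
Minimal DFA: 4 states


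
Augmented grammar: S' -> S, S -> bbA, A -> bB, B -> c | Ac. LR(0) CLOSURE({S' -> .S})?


Start: S' -> .S
For each item with dot before a nonterminal B, add B -> .γ for every B-production
Closure: [S' -> .S, S -> .bbA]


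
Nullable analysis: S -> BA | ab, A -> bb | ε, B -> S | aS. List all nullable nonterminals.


A nonterminal is nullable iff some alternative derives ε (directly, or every symbol in it is nullable)
Nullable: {A}


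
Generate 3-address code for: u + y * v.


Break into single-operator statements:
t1 = y * v
t2 = u + t1


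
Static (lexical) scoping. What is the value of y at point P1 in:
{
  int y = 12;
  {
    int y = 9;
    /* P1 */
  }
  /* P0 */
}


y declared in the same block as P1
y = 9


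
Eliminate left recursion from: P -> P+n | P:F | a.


Left-recursive alternatives: P+n, P:F; non-recursive: a
Introduce P': P -> aP', P' -> +nP' | :FP' | ε


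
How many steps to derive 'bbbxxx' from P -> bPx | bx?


Derivation: P => bPx => bbPxx => bbbxxx
Steps: 3


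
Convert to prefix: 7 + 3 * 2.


'*' binds tighter: tree is (+ 7 (* 3 2))
Prefix: + 7 * 3 2


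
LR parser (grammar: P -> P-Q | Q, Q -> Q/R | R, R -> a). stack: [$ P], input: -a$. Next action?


shift '-' to continue P -> P-Q
Action: shift


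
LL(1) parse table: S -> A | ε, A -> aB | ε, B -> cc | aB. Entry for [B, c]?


For [B, c]: 'c' ∈ FIRST(cc)
Entry: B -> cc


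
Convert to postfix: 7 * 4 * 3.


Left to right (same or higher precedence on left)
Postfix: 7 4 * 3 *


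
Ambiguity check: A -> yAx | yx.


balanced y^n…x^n: each string has a unique parse
Unambiguous


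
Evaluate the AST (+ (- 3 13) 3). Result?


Evaluate inner: (- 3 13) = -10
Evaluate root: (+ -10 3) = -7
Result: -7


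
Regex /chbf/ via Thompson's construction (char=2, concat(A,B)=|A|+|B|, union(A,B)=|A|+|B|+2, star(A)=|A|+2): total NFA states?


Syntax tree has 4 char leaf(s), 0 union(s), 0 star(s)
chars contribute 4×2 = 8; each union adds +2; each star adds +2
Total: 8 + 0 + 0 = 8 states


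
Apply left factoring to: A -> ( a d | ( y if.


Common prefix: '('
Factored: A -> ( A', A' -> a d | y if


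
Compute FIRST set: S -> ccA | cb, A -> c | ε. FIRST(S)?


Per alternative of S: FIRST(ccA) = {c}; FIRST(cb) = {c}
FIRST(S) = {c}


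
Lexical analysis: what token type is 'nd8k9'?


Pattern: letter/underscore followed by alphanumerics, not a keyword
Type: IDENTIFIER


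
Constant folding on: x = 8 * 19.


8 * 19 = 152 at compile time
Optimized: x = 152


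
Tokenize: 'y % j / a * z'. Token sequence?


Scan left to right, longest-match per lexeme
Tokens: ID(y), OP(%), ID(j), OP(/), ID(a), OP(*), ID(z)


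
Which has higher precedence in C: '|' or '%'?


'%' is multiplicative (level 10); '|' is bitwise OR (level 3)
Higher level binds tighter
'%' has higher precedence than '|'


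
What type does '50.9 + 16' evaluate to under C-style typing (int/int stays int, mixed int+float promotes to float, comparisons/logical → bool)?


Operand types: float + int
Rule: mixed int/float promotes to float; int/int stays int
Result type: float


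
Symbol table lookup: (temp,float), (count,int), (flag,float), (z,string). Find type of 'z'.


Lookup 'z' → type string


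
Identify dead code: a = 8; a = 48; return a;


first assignment to a is overwritten before any read
Dead: 'a = 8'


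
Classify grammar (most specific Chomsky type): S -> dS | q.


Right-linear: every RHS is a terminal or a terminal followed by one nonterminal
Classification: Type 3 (Regular)


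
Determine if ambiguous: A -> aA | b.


right-linear, alternatives start with distinct terminals 'a' vs 'b': unique leftmost derivation
Unambiguous


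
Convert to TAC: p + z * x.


Break into single-operator statements:
t1 = z * x
t2 = p + t1


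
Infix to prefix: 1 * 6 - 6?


left-to-right (same/higher precedence on left): tree is (- (* 1 6) 6)
Prefix: - * 1 6 6


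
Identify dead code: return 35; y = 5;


statement follows a return and is unreachable
Dead: 'y = 5'


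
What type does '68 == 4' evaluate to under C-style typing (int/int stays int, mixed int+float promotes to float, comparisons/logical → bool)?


Operand types: int == int
Rule: comparison yields bool
Result type: bool


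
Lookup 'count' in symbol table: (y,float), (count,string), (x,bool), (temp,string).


Lookup 'count' → type string


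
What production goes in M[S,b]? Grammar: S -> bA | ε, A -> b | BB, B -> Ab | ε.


For [S, b]: 'b' ∈ FIRST(bA)
Entry: S -> bA


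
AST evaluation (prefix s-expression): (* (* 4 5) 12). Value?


Evaluate inner: (* 4 5) = 20
Evaluate root: (* 20 12) = 240
Result: 240


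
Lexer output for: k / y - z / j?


Scan left to right, longest-match per lexeme
Tokens: ID(k), OP(/), ID(y), OP(-), ID(z), OP(/), ID(j)


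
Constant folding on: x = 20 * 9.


20 * 9 = 180 at compile time
Optimized: x = 180


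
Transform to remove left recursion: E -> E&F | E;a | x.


Left-recursive alternatives: E&F, E;a; non-recursive: x
Introduce E': E -> xE', E' -> &FE' | ;aE' | ε


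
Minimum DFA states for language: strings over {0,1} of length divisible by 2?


Track length mod 2: states 0..1, accept at 0
Minimal DFA: 2 states


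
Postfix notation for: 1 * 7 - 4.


Left to right (same or higher precedence on left)
Postfix: 1 7 * 4 -


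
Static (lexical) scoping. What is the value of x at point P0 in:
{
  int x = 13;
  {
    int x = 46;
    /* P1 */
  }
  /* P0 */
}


x declared in the same block as P0
x = 13


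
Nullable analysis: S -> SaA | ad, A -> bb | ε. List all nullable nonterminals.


A nonterminal is nullable iff some alternative derives ε (directly, or every symbol in it is nullable)
Nullable: {A}


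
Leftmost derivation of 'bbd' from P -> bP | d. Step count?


Derivation: P => bP => bbP => bbd
Steps: 3


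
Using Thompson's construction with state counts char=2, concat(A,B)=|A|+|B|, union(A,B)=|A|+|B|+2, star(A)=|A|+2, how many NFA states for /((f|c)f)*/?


Syntax tree has 3 char leaf(s), 1 union(s), 1 star(s)
chars contribute 3×2 = 6; each union adds +2; each star adds +2
Total: 6 + 2 + 2 = 10 states


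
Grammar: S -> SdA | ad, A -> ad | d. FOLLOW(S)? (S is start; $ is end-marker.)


$ ∈ FOLLOW(S). For each A -> αBβ: add FIRST(β)\{ε} to FOLLOW(B); if β nullable, add FOLLOW(A).
FOLLOW(S) = {$, d}


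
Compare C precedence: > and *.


'*' is multiplicative (level 10); '>' is relational (level 7)
Higher level binds tighter
'*' has higher precedence than '>'


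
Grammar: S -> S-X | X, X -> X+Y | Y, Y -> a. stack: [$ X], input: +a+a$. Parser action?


shift '+' to continue X -> X+Y
Action: shift


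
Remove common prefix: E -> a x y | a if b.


Common prefix: 'a'
Factored: E -> a E', E' -> x y | if b


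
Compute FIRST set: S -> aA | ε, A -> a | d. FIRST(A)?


Per alternative of A: FIRST(a) = {a}; FIRST(d) = {d}
FIRST(A) = {a, d}


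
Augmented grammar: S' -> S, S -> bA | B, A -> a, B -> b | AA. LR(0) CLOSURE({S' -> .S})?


Start: S' -> .S
For each item with dot before a nonterminal B, add B -> .γ for every B-production
Closure: [S' -> .S, S -> .bA, S -> .B, B -> .b, B -> .AA, A -> .a]


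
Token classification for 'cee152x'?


Pattern: letter/underscore followed by alphanumerics, not a keyword
Type: IDENTIFIER


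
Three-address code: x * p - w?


Break into single-operator statements:
t1 = x * p
t2 = t1 - w


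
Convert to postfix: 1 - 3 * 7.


* has higher precedence, evaluate 3*7 first
Postfix: 1 3 7 * -


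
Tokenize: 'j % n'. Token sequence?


Scan left to right, longest-match per lexeme
Tokens: ID(j), OP(%), ID(n)


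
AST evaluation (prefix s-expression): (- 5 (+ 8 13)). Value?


Evaluate inner: (+ 8 13) = 21
Evaluate root: (- 5 21) = -16
Result: -16


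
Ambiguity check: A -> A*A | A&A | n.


'n*n&n' has two parse trees (no precedence encoded between * and &)
Ambiguous


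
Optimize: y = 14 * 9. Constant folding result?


14 * 9 = 126 at compile time
Optimized: y = 126


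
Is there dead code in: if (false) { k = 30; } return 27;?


condition is constant false, so the whole block is unreachable
Dead: 'if (false) { k = 30; }'


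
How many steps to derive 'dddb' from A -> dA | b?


Derivation: A => dA => ddA => dddA => dddb
Steps: 4


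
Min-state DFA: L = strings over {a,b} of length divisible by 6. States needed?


Track length mod 6: states 0..5, accept at 0
Minimal DFA: 6 states


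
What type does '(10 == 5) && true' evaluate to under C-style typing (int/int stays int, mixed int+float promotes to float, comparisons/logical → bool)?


Operand types: bool && bool
Rule: logical operators take bool operands and yield bool
Result type: bool


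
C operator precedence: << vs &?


'<<' is shift (level 8); '&' is bitwise AND (level 5)
Higher level binds tighter
'<<' has higher precedence than '&'


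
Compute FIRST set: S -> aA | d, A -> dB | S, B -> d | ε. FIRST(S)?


Per alternative of S: FIRST(aA) = {a}; FIRST(d) = {d}
FIRST(S) = {a, d}


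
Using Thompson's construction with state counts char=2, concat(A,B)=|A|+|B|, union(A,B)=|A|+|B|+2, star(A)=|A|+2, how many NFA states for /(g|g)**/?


Syntax tree has 2 char leaf(s), 1 union(s), 2 star(s)
chars contribute 2×2 = 4; each union adds +2; each star adds +2
Total: 4 + 2 + 4 = 10 states


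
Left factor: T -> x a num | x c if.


Common prefix: 'x'
Factored: T -> x T', T' -> a num | c if


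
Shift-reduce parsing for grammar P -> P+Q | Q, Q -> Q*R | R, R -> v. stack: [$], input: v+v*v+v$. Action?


no handle on stack; shift 'v'
Action: shift


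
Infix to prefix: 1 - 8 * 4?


'*' binds tighter: tree is (- 1 (* 8 4))
Prefix: - 1 * 8 4


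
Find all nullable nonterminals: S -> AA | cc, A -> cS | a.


A nonterminal is nullable iff some alternative derives ε (directly, or every symbol in it is nullable)
Nullable: {}


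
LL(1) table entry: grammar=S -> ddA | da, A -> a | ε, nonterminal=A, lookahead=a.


For [A, a]: 'a' ∈ FIRST(a)
Entry: A -> a


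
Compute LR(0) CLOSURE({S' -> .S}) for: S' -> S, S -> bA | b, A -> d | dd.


Start: S' -> .S
For each item with dot before a nonterminal B, add B -> .γ for every B-production
Closure: [S' -> .S, S -> .bA, S -> .b]


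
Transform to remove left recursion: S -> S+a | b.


Left-recursive alternatives: S+a; non-recursive: b
Introduce S': S -> bS', S' -> +aS' | ε


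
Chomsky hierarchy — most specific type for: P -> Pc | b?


Left-linear: every RHS is a terminal or one nonterminal followed by a terminal
Classification: Type 3 (Regular)


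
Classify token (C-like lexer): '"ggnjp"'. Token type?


Pattern: double-quoted sequence
Type: STRING_LITERAL


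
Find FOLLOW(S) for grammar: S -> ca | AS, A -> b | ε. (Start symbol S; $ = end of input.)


$ ∈ FOLLOW(S). For each A -> αBβ: add FIRST(β)\{ε} to FOLLOW(B); if β nullable, add FOLLOW(A).
FOLLOW(S) = {$}


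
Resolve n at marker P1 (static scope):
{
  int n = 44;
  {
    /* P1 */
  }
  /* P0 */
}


P1's block does not declare n; resolves to the enclosing declaration at depth 0
n = 44


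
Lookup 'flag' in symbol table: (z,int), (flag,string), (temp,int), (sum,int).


Lookup 'flag' → type string


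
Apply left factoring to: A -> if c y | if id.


Common prefix: 'if'
Factored: A -> if A', A' -> c y | id


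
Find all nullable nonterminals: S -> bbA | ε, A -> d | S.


A nonterminal is nullable iff some alternative derives ε (directly, or every symbol in it is nullable)
Nullable: {A, S}


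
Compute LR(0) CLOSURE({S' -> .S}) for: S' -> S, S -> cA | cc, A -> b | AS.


Start: S' -> .S
For each item with dot before a nonterminal B, add B -> .γ for every B-production
Closure: [S' -> .S, S -> .cA, S -> .cc]


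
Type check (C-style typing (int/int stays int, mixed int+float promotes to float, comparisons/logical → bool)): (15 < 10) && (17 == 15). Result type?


Operand types: bool && bool
Rule: logical operators take bool operands and yield bool
Result type: bool


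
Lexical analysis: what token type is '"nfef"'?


Pattern: double-quoted sequence
Type: STRING_LITERAL


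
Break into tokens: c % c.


Scan left to right, longest-match per lexeme
Tokens: ID(c), OP(%), ID(c)


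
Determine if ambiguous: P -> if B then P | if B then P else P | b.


dangling else: 'if B then if B then b else b' parses two ways
Ambiguous


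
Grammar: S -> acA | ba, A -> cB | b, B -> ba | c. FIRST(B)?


Per alternative of B: FIRST(ba) = {b}; FIRST(c) = {c}
FIRST(B) = {b, c}


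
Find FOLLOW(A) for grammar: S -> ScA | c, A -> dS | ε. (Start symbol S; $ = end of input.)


$ ∈ FOLLOW(S). For each A -> αBβ: add FIRST(β)\{ε} to FOLLOW(B); if β nullable, add FOLLOW(A).
FOLLOW(A) = {$, c}


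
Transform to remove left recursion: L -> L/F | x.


Left-recursive alternatives: L/F; non-recursive: x
Introduce L': L -> xL', L' -> /FL' | ε


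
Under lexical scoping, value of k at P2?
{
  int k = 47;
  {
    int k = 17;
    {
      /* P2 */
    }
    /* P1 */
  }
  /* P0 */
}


P2's block does not declare k; resolves to the enclosing declaration at depth 1
k = 17


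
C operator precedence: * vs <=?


'*' is multiplicative (level 10); '<=' is relational (level 7)
Higher level binds tighter
'*' has higher precedence than '<='


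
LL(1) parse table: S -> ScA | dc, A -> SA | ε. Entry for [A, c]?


For [A, c]: ε is nullable and 'c' ∈ FOLLOW(A)
Entry: A -> ε


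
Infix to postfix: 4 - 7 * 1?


* has higher precedence, evaluate 7*1 first
Postfix: 4 7 1 * -


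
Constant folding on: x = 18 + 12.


18 + 12 = 30 at compile time
Optimized: x = 30


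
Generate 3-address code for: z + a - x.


Break into single-operator statements:
t1 = z + a
t2 = t1 - x


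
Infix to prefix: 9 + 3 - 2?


left-to-right (same/higher precedence on left): tree is (- (+ 9 3) 2)
Prefix: - + 9 3 2


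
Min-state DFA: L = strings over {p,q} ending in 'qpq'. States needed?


Track the longest suffix of input matching a prefix of 'qpq': 4 classes (prefixes of length 0..3)
Minimal DFA: 4 states


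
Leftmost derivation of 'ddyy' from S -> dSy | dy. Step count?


Derivation: S => dSy => ddyy
Steps: 2


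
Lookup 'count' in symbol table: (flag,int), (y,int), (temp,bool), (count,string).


Lookup 'count' → type string


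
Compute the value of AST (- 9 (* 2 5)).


Evaluate inner: (* 2 5) = 10
Evaluate root: (- 9 10) = -1
Result: -1


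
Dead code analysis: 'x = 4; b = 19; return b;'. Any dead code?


x is assigned but never read
Dead: 'x = 4'


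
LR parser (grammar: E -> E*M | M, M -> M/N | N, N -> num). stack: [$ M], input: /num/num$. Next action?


shift '/' to continue M -> M/N
Action: shift


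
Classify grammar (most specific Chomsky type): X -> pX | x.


Right-linear: every RHS is a terminal or a terminal followed by one nonterminal
Classification: Type 3 (Regular)


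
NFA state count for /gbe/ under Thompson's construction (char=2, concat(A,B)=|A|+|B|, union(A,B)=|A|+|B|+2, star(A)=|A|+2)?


Syntax tree has 3 char leaf(s), 0 union(s), 0 star(s)
chars contribute 3×2 = 6; each union adds +2; each star adds +2
Total: 6 + 0 + 0 = 6 states


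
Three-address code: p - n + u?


Break into single-operator statements:
t1 = p - n
t2 = t1 + u


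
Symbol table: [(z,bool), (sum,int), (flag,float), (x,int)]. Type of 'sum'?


Lookup 'sum' → type int


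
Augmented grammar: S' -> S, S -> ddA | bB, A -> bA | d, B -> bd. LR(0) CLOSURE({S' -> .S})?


Start: S' -> .S
For each item with dot before a nonterminal B, add B -> .γ for every B-production
Closure: [S' -> .S, S -> .ddA, S -> .bB]


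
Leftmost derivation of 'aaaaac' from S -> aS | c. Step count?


Derivation: S => aS => aaS => aaaS => aaaaS => aaaaaS => aaaaac
Steps: 6


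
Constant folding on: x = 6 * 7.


6 * 7 = 42 at compile time
Optimized: x = 42


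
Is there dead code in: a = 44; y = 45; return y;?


a is assigned but never read
Dead: 'a = 44'


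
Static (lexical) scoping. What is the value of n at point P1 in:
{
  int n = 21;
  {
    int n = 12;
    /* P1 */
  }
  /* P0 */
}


n declared in the same block as P1
n = 12


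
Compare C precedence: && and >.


'>' is relational (level 7); '&&' is logical AND (level 2)
Higher level binds tighter
'>' has higher precedence than '&&'


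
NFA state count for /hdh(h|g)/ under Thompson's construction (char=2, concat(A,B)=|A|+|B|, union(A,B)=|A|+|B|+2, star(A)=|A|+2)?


Syntax tree has 5 char leaf(s), 1 union(s), 0 star(s)
chars contribute 5×2 = 10; each union adds +2; each star adds +2
Total: 10 + 2 + 0 = 12 states


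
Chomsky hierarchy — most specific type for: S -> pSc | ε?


Single nonterminal LHS, but p^n c^n is not regular
Classification: Type 2 (Context-Free)


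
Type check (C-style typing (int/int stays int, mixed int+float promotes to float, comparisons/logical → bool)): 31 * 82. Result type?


Operand types: int * int
Rule: mixed int/float promotes to float; int/int stays int
Result type: int


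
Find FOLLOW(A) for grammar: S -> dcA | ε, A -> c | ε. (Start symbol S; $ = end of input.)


$ ∈ FOLLOW(S). For each A -> αBβ: add FIRST(β)\{ε} to FOLLOW(B); if β nullable, add FOLLOW(A).
FOLLOW(A) = {$}


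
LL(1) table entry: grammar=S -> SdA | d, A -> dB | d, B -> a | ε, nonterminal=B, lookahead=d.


For [B, d]: ε is nullable and 'd' ∈ FOLLOW(B)
Entry: B -> ε


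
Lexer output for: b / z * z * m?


Scan left to right, longest-match per lexeme
Tokens: ID(b), OP(/), ID(z), OP(*), ID(z), OP(*), ID(m)


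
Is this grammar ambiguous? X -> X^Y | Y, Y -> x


precedence layered via separate nonterminal Y: deterministic
Unambiguous


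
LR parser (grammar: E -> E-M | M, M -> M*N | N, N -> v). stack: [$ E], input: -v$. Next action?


shift '-' to continue E -> E-M
Action: shift


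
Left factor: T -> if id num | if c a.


Common prefix: 'if'
Factored: T -> if T', T' -> id num | c a


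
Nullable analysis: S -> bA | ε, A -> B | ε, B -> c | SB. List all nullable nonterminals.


A nonterminal is nullable iff some alternative derives ε (directly, or every symbol in it is nullable)
Nullable: {A, S}


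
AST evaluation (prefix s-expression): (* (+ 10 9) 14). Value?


Evaluate inner: (+ 10 9) = 19
Evaluate root: (* 19 14) = 266
Result: 266


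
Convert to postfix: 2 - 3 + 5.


Left to right (same or higher precedence on left)
Postfix: 2 3 - 5 +


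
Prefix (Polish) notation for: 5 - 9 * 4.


'*' binds tighter: tree is (- 5 (* 9 4))
Prefix: - 5 * 9 4


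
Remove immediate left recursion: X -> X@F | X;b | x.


Left-recursive alternatives: X@F, X;b; non-recursive: x
Introduce X': X -> xX', X' -> @FX' | ;bX' | ε


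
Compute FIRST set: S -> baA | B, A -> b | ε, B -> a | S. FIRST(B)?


Per alternative of B: FIRST(a) = {a}; FIRST(S) = {a, b}
FIRST(B) = {a, b}


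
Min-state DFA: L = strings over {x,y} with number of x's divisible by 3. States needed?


Track (count of x) mod 3: states 0..2, accept at 0
Minimal DFA: 3 states


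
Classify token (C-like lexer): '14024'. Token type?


Pattern: digits only
Type: INTEGER_LITERAL


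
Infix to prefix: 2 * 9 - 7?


left-to-right (same/higher precedence on left): tree is (- (* 2 9) 7)
Prefix: - * 2 9 7


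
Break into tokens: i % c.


Scan left to right, longest-match per lexeme
Tokens: ID(i), OP(%), ID(c)


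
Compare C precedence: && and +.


'+' is additive (level 9); '&&' is logical AND (level 2)
Higher level binds tighter
'+' has higher precedence than '&&'


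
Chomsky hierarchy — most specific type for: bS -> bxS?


LHS has context (more than one symbol) and |LHS| ≤ |RHS|
Classification: Type 1 (Context-Sensitive)


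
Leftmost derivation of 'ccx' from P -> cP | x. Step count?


Derivation: P => cP => ccP => ccx
Steps: 3


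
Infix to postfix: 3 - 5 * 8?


* has higher precedence, evaluate 5*8 first
Postfix: 3 5 8 * -


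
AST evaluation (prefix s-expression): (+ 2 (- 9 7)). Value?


Evaluate inner: (- 9 7) = 2
Evaluate root: (+ 2 2) = 4
Result: 4


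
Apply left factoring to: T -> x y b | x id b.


Common prefix: 'x'
Factored: T -> x T', T' -> y b | id b


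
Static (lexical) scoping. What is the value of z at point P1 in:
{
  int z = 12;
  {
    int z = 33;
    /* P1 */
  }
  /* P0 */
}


z declared in the same block as P1
z = 33


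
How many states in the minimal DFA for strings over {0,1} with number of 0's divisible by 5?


Track (count of 0) mod 5: states 0..4, accept at 0
Minimal DFA: 5 states


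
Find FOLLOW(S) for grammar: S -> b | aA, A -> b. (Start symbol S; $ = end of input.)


$ ∈ FOLLOW(S). For each A -> αBβ: add FIRST(β)\{ε} to FOLLOW(B); if β nullable, add FOLLOW(A).
FOLLOW(S) = {$}


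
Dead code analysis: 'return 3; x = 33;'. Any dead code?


statement follows a return and is unreachable
Dead: 'x = 33'


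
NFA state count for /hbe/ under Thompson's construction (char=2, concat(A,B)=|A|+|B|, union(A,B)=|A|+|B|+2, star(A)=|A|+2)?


Syntax tree has 3 char leaf(s), 0 union(s), 0 star(s)
chars contribute 3×2 = 6; each union adds +2; each star adds +2
Total: 6 + 0 + 0 = 6 states


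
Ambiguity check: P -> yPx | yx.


balanced y^n…x^n: each string has a unique parse
Unambiguous


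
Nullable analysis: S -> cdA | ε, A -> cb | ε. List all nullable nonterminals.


A nonterminal is nullable iff some alternative derives ε (directly, or every symbol in it is nullable)
Nullable: {A, S}


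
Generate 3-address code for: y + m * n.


Break into single-operator statements:
t1 = m * n
t2 = y + t1


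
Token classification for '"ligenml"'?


Pattern: double-quoted sequence
Type: STRING_LITERAL


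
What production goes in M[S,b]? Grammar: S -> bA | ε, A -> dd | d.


For [S, b]: 'b' ∈ FIRST(bA)
Entry: S -> bA


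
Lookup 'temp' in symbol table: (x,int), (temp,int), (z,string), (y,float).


Lookup 'temp' → type int


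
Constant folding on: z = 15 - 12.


15 - 12 = 3 at compile time
Optimized: z = 3


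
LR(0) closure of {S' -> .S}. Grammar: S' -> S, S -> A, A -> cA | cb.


Start: S' -> .S
For each item with dot before a nonterminal B, add B -> .γ for every B-production
Closure: [S' -> .S, S -> .A, A -> .cA, A -> .cb]


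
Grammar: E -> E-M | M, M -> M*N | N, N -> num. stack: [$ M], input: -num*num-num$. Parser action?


lookahead ∉ {*} so M won't extend; reduce E -> M
Action: reduce (E -> M)


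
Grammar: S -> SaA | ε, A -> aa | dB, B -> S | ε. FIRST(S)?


Per alternative of S: FIRST(SaA) = {a}; FIRST(ε) = {ε}
FIRST(S) = {a, ε}


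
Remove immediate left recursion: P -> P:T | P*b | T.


Left-recursive alternatives: P:T, P*b; non-recursive: T
Introduce P': P -> TP', P' -> :TP' | *bP' | ε
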